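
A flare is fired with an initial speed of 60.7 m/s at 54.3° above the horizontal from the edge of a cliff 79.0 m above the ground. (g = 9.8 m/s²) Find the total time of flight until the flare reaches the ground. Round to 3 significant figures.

11.5 s

Vertical component: v_y = 60.7 sin 54.3° = 49.29 m/s.
Taking up as positive with launch at y = 79.0 m, landing at y = 0: 0 = 79.0 + 49.29 t − ½(9.8) t².
Solving 4.900 t² − 49.29 t − 79.0 = 0 gives t = [49.29 + √(49.29² + 4·4.900·79.0)] / 9.800 = 11.5 s.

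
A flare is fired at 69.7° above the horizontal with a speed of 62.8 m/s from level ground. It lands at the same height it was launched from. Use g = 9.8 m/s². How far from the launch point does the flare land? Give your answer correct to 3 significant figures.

For level ground, R = v₀² sin(2θ) / g.
sin(2 × 69.7°) = sin 139.4° = 0.6508.
R = (62.8)² × 0.6508 / 9.8 = 262 m.

262 m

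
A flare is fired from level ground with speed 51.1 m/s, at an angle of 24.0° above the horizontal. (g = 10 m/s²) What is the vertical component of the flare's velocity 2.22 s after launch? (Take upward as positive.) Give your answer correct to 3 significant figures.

Initial vertical component: v_y0 = 51.1 sin 24.0° = 20.78 m/s.
v_y(t) = v_y0 − g t = 20.78 − 10 × 2.22 = -1.42 m/s.

-1.42 m/s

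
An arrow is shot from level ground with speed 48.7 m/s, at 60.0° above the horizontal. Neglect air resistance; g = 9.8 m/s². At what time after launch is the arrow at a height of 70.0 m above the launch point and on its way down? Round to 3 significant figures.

v_y0 = 48.7 sin 60.0° = 42.18 m/s.
Set y = v_y0 t − ½ g t² = 70.0: 4.900 t² − 42.18 t + 70.0 = 0.
t = [42.18 ± √(1779 − 1372)] / 9.8 = (42.18 ± 20.17) / 9.8, giving t = 2.25 s or t = 6.36 s.
On the way down corresponds to the larger root: t = 6.36 s.

6.36 s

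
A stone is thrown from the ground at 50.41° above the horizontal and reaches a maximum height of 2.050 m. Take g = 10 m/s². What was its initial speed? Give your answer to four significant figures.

At maximum height v_y = 0, so (v₀ sin θ)² = 2 g H.
v₀ sin 50.41° = √(2 × 10 × 2.050) = 6.4031 m/s.
v₀ = 6.4031 / sin 50.41° = 6.4031 / 0.7706 = 8.309 m/s.

8.309 m/s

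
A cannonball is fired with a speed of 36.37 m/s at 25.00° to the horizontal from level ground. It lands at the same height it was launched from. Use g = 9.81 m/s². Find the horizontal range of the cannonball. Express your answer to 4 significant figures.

Components: v_x = 36.37 cos 25.00° = 32.962 m/s, v_y = 36.37 sin 25.00° = 15.371 m/s.
Time of flight (same landing height): t = 2 v_y / g = 2 × 15.371 / 9.81 = 3.1337 s.
Range: R = v_x · t = 32.962 × 3.1337 = 103.3 m.

103.3 m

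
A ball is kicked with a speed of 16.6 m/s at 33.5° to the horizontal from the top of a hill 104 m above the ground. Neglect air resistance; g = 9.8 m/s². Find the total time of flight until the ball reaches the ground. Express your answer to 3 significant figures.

5.64 s

Vertical component: v_y = 16.6 sin 33.5° = 9.162 m/s.
Taking up as positive with launch at y = 104 m, landing at y = 0: 0 = 104 + 9.162 t − ½(9.8) t².
Solving 4.900 t² − 9.162 t − 104 = 0 gives t = [9.162 + √(9.162² + 4·4.900·104)] / 9.800 = 5.64 s.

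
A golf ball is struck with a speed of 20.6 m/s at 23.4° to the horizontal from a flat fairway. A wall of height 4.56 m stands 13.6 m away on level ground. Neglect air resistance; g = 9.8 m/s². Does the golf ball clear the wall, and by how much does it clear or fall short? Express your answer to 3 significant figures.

v_x = 20.6 cos 23.4° = 18.91 m/s; v_y0 = 20.6 sin 23.4° = 8.181 m/s.
Time to reach the wall: t = 13.6 / 18.91 = 0.7192 s.
Height at that point: y = 8.181×0.7192 − 4.900×0.7192² = 3.349 m.
That is 4.56 − 3.349 = 1.21 m below the top of the wall, so the golf ball does not clear it.

No — it falls 1.21 m short of clearing the wall.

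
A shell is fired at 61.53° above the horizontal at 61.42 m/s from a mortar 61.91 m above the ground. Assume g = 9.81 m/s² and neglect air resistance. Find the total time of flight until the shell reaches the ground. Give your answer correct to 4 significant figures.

Vertical component: v_y = 61.42 sin 61.53° = 53.992 m/s.
Taking up as positive with launch at y = 61.91 m, landing at y = 0: 0 = 61.91 + 53.992 t − ½(9.81) t².
Solving 4.905 t² − 53.992 t − 61.91 = 0 gives t = [53.992 + √(53.992² + 4·4.905·61.91)] / 9.810 = 12.05 s.

12.05 s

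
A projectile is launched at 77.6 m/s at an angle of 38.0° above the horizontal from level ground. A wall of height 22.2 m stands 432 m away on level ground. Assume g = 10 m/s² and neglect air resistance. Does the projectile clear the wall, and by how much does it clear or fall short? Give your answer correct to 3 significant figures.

Yes — it clears the wall by 65.8 m.

v_x = 77.6 cos 38.0° = 61.15 m/s; v_y0 = 77.6 sin 38.0° = 47.78 m/s.
Time to reach the wall: t = 432 / 61.15 = 7.065 s.
Height at that point: y = 47.78×7.065 − 5.000×7.065² = 87.99 m.
That is 87.99 − 22.2 = 65.8 m above the top of the wall, so the projectile clears it.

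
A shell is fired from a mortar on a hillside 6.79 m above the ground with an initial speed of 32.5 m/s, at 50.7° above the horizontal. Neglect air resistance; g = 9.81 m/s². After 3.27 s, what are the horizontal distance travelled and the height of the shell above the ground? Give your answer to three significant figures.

v_x = 32.5 cos 50.7° = 20.58 m/s; v_y0 = 32.5 sin 50.7° = 25.15 m/s.
x = v_x t = 20.58 × 3.27 = 67.3 m.
y = 6.79 + v_y0 t − ½ g t² = 36.6 m.

x = 67.3 m, y = 36.6 m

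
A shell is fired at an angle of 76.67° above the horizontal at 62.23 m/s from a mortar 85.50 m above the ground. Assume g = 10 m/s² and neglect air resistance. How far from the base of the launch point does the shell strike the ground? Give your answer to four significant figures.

192.1 m

Components: v_x = 62.23 cos 76.67° = 14.348 m/s, v_y = 62.23 sin 76.67° = 60.553 m/s.
Vertical: 0 = 85.50 + 60.553 t − ½(10) t² ⇒ 5.000 t² − 60.553 t − 85.50 = 0.
t = [60.553 + √(3666.7 + 1710.0)] / 10.00 = 13.388 s.
Horizontal: R = v_x · t = 14.348 × 13.388 = 192.1 m.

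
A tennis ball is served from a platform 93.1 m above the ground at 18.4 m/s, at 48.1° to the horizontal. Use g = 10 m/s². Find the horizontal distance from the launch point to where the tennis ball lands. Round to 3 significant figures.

Components: v_x = 18.4 cos 48.1° = 12.29 m/s, v_y = 18.4 sin 48.1° = 13.70 m/s.
Vertical: 0 = 93.1 + 13.70 t − ½(10) t² ⇒ 5.000 t² − 13.70 t − 93.1 = 0.
t = [13.70 + √(187.7 + 1862)] / 10.00 = 5.897 s.
Horizontal: R = v_x · t = 12.29 × 5.897 = 72.5 m.

72.5 m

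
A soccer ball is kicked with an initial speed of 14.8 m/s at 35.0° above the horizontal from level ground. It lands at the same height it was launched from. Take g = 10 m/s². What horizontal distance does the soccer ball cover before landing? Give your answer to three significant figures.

20.6 m

For level ground, R = v₀² sin(2θ) / g.
sin(2 × 35.0°) = sin 70.00° = 0.9397.
R = (14.8)² × 0.9397 / 10 = 20.6 m.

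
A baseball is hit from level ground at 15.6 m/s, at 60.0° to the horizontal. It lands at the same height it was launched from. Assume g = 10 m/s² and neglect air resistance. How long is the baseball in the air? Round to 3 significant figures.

2.70 s

Vertical component: v_y = 15.6 sin 60.0° = 13.51 m/s.
For a projectile landing at launch height, time of flight is t = 2 v_y / g = 2 × 13.51 / 10 = 2.70 s.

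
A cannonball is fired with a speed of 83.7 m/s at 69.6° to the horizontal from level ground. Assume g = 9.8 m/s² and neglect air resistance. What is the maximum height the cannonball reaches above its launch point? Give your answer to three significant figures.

314 m

Vertical component of launch velocity: v_y = 83.7 sin 69.6° = 78.45 m/s.
At the highest point the vertical velocity is zero, so v_y² = 2 g h_max.
h_max = (78.45)² / (2 × 9.8) = 6154 / 19.60 = 314 m.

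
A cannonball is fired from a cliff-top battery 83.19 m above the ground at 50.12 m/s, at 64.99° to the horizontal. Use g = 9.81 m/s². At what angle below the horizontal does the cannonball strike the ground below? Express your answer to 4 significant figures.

v_x = 50.12 cos 64.99° = 21.190 m/s.
At impact |v_y| = √(v_y0² + 2 g h) = √(45.420² + 2×9.81×83.19) = 60.788 m/s.
Angle below horizontal = arctan(|v_y| / v_x) = arctan(60.788 / 21.190) = 70.78°.

70.78°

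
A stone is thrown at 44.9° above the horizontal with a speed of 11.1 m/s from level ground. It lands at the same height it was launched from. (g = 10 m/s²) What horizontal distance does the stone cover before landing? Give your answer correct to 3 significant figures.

12.3 m

Components: v_x = 11.1 cos 44.9° = 7.863 m/s, v_y = 11.1 sin 44.9° = 7.835 m/s.
Time of flight (same landing height): t = 2 v_y / g = 2 × 7.835 / 10 = 1.567 s.
Range: R = v_x · t = 7.863 × 1.567 = 12.3 m.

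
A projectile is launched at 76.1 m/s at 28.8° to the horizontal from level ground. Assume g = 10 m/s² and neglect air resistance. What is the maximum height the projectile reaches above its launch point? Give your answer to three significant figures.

Vertical component of launch velocity: v_y = 76.1 sin 28.8° = 36.66 m/s.
At the highest point the vertical velocity is zero, so v_y² = 2 g h_max.
h_max = (36.66)² / (2 × 10) = 1344 / 20.00 = 67.2 m.

67.2 m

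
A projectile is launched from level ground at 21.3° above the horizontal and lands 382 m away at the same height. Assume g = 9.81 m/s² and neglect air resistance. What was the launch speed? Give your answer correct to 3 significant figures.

74.4 m/s

On level ground, R = v₀² sin(2θ) / g, so v₀ = √(R g / sin 2θ).
sin(2 × 21.3°) = 0.6769.
v₀ = √(382 × 9.81 / 0.6769) = √5536 = 74.4 m/s.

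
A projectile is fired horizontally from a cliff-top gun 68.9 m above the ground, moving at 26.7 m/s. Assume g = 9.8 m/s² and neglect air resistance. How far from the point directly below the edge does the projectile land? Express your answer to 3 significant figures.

100 m

Initial vertical velocity is zero, so the fall time comes from h = ½ g t²: t = √(2 × 68.9 / 9.8) = 3.750 s.
Horizontal motion is uniform at 26.7 m/s, so x = 26.7 × 3.750 = 100 m.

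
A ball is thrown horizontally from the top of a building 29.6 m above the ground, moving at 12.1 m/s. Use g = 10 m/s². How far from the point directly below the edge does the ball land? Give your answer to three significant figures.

Initial vertical velocity is zero, so the fall time comes from h = ½ g t²: t = √(2 × 29.6 / 10) = 2.433 s.
Horizontal motion is uniform at 12.1 m/s, so x = 12.1 × 2.433 = 29.4 m.

29.4 m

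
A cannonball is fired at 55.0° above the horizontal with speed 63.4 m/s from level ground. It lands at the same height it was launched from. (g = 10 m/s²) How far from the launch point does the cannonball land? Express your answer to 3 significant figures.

For level ground, R = v₀² sin(2θ) / g.
sin(2 × 55.0°) = sin 110.0° = 0.9397.
R = (63.4)² × 0.9397 / 10 = 378 m.

378 m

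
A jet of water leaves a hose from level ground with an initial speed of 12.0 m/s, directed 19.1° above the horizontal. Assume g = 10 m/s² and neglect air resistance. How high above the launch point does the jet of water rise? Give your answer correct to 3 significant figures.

0.771 m

Vertical component of launch velocity: v_y = 12.0 sin 19.1° = 3.927 m/s.
At the highest point the vertical velocity is zero, so v_y² = 2 g h_max.
h_max = (3.927)² / (2 × 10) = 15.42 / 20.00 = 0.771 m.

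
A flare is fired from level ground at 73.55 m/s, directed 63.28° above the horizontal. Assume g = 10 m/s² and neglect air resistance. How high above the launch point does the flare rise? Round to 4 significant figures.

215.8 m

Vertical component of launch velocity: v_y = 73.55 sin 63.28° = 65.696 m/s.
At the highest point the vertical velocity is zero, so v_y² = 2 g h_max.
h_max = (65.696)² / (2 × 10) = 4316.0 / 20.00 = 215.8 m.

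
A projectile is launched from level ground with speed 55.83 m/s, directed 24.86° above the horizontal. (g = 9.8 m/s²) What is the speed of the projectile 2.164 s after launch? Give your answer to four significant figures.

v_x = 55.83 cos 24.86° = 50.657 m/s (constant).
v_y(t) = 55.83 sin 24.86° − g t = 23.471 − 9.8 × 2.164 = 2.2638 m/s.
Speed = √(v_x² + v_y²) = √(2566.1 + 5.1248) = 50.71 m/s.

50.71 m/s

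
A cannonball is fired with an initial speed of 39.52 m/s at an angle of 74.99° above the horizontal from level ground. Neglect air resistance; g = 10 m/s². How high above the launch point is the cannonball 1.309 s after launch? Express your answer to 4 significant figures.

41.40 m

v_y0 = 39.52 sin 74.99° = 38.172 m/s.
y(t) = v_y0 t − ½ g t² = 38.172×1.309 − 5.000×1.309² = 41.40 m.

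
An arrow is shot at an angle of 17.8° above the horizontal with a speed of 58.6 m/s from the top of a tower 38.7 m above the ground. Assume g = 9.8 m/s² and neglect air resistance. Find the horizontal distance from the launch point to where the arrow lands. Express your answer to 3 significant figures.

Components: v_x = 58.6 cos 17.8° = 55.79 m/s, v_y = 58.6 sin 17.8° = 17.91 m/s.
Vertical: 0 = 38.7 + 17.91 t − ½(9.8) t² ⇒ 4.900 t² − 17.91 t − 38.7 = 0.
t = [17.91 + √(320.8 + 758.5)] / 9.800 = 5.180 s.
Horizontal: R = v_x · t = 55.79 × 5.180 = 289 m.

289 m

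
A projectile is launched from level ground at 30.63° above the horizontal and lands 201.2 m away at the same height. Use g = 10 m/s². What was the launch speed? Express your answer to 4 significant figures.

On level ground, R = v₀² sin(2θ) / g, so v₀ = √(R g / sin 2θ).
sin(2 × 30.63°) = 0.8768.
v₀ = √(201.2 × 10 / 0.8768) = √2294.7 = 47.90 m/s.

47.90 m/s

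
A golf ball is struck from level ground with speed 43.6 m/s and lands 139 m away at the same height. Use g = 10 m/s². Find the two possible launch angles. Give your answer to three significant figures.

23.5° and 66.5°

Level-ground range: R = v₀² sin(2θ)/g ⇒ sin 2θ = R g / v₀² = 139×10/43.6² = 0.7312.
2θ = arcsin(0.7312) = 46.99° or 180° − 46.99° = 133.01°.
So θ = 23.5° or θ = 66.5°.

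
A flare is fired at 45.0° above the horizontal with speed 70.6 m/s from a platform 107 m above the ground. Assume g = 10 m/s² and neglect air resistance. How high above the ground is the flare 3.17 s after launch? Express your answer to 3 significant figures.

v_y0 = 70.6 sin 45.0° = 49.92 m/s.
y(t) = 107 + v_y0 t − ½ g t² = 107 + 49.92×3.17 − ½×10×3.17² = 215 m.

215 m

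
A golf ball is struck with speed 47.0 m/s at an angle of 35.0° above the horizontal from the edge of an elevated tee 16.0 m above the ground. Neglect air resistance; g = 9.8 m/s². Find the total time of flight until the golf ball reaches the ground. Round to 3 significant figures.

6.04 s

Vertical component: v_y = 47.0 sin 35.0° = 26.96 m/s.
Taking up as positive with launch at y = 16.0 m, landing at y = 0: 0 = 16.0 + 26.96 t − ½(9.8) t².
Solving 4.900 t² − 26.96 t − 16.0 = 0 gives t = [26.96 + √(26.96² + 4·4.900·16.0)] / 9.800 = 6.04 s.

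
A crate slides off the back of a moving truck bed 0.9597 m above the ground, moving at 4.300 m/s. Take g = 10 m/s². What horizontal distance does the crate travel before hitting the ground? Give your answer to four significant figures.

1.884 m

Initial vertical velocity is zero, so the fall time comes from h = ½ g t²: t = √(2 × 0.9597 / 10) = 0.43811 s.
Horizontal motion is uniform at 4.300 m/s, so x = 4.300 × 0.43811 = 1.884 m.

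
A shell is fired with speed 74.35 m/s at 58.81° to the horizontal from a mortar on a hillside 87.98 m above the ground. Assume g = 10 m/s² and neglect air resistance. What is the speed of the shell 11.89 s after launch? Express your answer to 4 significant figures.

67.38 m/s

v_x = 74.35 cos 58.81° = 38.504 m/s (constant).
v_y(t) = 74.35 sin 58.81° − g t = 63.603 − 10 × 11.89 = -55.297 m/s.
Speed = √(v_x² + v_y²) = √(1482.6 + 3057.8) = 67.38 m/s.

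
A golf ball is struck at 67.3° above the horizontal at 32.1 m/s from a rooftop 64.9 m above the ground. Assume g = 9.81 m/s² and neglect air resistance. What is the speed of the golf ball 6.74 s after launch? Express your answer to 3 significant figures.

v_x = 32.1 cos 67.3° = 12.39 m/s (constant).
v_y(t) = 32.1 sin 67.3° − g t = 29.61 − 9.81 × 6.74 = -36.51 m/s.
Speed = √(v_x² + v_y²) = √(153.5 + 1333) = 38.6 m/s.

38.6 m/s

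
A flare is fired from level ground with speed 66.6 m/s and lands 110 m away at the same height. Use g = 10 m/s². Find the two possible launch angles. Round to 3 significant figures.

7.18° and 82.8°

Level-ground range: R = v₀² sin(2θ)/g ⇒ sin 2θ = R g / v₀² = 110×10/66.6² = 0.2480.
2θ = arcsin(0.2480) = 14.36° or 180° − 14.36° = 165.64°.
So θ = 7.18° or θ = 82.8°.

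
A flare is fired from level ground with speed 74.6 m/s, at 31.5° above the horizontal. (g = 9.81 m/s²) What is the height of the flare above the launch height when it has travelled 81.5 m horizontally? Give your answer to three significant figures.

41.9 m

v_x = 74.6 cos 31.5° = 63.61 m/s, v_y0 = 74.6 sin 31.5° = 38.98 m/s.
Time to reach x = 81.5 m: t = x / v_x = 81.5 / 63.61 = 1.281 s.
y = v_y0 t − ½ g t² = 38.98×1.281 − 4.905×1.281² = 41.9 m.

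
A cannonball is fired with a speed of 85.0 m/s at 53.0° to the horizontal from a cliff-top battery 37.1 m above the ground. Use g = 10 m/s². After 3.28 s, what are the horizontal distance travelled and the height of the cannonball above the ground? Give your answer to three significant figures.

x = 168 m, y = 206 m

v_x = 85.0 cos 53.0° = 51.15 m/s; v_y0 = 85.0 sin 53.0° = 67.88 m/s.
x = v_x t = 51.15 × 3.28 = 168 m.
y = 37.1 + v_y0 t − ½ g t² = 206 m.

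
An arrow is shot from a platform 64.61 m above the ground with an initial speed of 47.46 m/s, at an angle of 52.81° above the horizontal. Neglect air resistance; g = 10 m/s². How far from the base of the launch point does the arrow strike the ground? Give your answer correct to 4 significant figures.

Components: v_x = 47.46 cos 52.81° = 28.688 m/s, v_y = 47.46 sin 52.81° = 37.808 m/s.
Vertical: 0 = 64.61 + 37.808 t − ½(10) t² ⇒ 5.000 t² − 37.808 t − 64.61 = 0.
t = [37.808 + √(1429.4 + 1292.2)] / 10.00 = 8.9977 s.
Horizontal: R = v_x · t = 28.688 × 8.9977 = 258.1 m.

258.1 m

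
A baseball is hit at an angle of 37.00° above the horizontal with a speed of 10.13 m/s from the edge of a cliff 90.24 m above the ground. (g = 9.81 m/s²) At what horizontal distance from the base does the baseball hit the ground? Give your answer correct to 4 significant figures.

Components: v_x = 10.13 cos 37.00° = 8.0902 m/s, v_y = 10.13 sin 37.00° = 6.0964 m/s.
Vertical: 0 = 90.24 + 6.0964 t − ½(9.81) t² ⇒ 4.905 t² − 6.0964 t − 90.24 = 0.
t = [6.0964 + √(37.166 + 1770.5)] / 9.810 = 4.9555 s.
Horizontal: R = v_x · t = 8.0902 × 4.9555 = 40.09 m.

40.09 m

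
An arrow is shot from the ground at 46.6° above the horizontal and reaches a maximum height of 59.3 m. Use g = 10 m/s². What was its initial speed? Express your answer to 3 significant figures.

At maximum height v_y = 0, so (v₀ sin θ)² = 2 g H.
v₀ sin 46.6° = √(2 × 10 × 59.3) = 34.44 m/s.
v₀ = 34.44 / sin 46.6° = 34.44 / 0.7266 = 47.4 m/s.

47.4 m/s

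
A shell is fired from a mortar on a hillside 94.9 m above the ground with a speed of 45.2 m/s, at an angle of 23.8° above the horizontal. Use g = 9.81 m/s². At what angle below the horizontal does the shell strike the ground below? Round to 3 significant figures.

48.6°

v_x = 45.2 cos 23.8° = 41.36 m/s.
At impact |v_y| = √(v_y0² + 2 g h) = √(18.24² + 2×9.81×94.9) = 46.85 m/s.
Angle below horizontal = arctan(|v_y| / v_x) = arctan(46.85 / 41.36) = 48.6°.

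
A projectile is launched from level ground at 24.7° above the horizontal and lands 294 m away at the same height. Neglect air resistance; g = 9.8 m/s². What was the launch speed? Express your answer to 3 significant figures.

On level ground, R = v₀² sin(2θ) / g, so v₀ = √(R g / sin 2θ).
sin(2 × 24.7°) = 0.7593.
v₀ = √(294 × 9.8 / 0.7593) = √3795 = 61.6 m/s.

61.6 m/s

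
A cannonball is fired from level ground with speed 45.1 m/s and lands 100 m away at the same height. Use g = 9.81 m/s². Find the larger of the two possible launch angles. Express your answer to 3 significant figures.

75.6°

Level-ground range: R = v₀² sin(2θ)/g ⇒ sin 2θ = R g / v₀² = 100×9.81/45.1² = 0.4823.
2θ = arcsin(0.4823) = 28.84° or 180° − 28.84° = 151.16°.
So θ = 14.4° or θ = 75.6°.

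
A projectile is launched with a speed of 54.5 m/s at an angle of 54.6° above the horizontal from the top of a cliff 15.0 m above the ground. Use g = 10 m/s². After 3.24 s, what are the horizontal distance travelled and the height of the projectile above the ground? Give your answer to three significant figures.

x = 102 m, y = 106 m

v_x = 54.5 cos 54.6° = 31.57 m/s; v_y0 = 54.5 sin 54.6° = 44.42 m/s.
x = v_x t = 31.57 × 3.24 = 102 m.
y = 15.0 + v_y0 t − ½ g t² = 106 m.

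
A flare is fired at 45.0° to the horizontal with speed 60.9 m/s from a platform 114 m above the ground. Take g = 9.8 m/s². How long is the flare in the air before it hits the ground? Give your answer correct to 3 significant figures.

Vertical component: v_y = 60.9 sin 45.0° = 43.06 m/s.
Taking up as positive with launch at y = 114 m, landing at y = 0: 0 = 114 + 43.06 t − ½(9.8) t².
Solving 4.900 t² − 43.06 t − 114 = 0 gives t = [43.06 + √(43.06² + 4·4.900·114)] / 9.800 = 10.9 s.

10.9 s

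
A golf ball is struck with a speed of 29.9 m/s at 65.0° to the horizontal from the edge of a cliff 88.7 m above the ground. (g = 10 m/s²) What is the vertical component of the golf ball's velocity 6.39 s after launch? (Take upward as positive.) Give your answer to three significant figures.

-36.8 m/s

Initial vertical component: v_y0 = 29.9 sin 65.0° = 27.10 m/s.
v_y(t) = v_y0 − g t = 27.10 − 10 × 6.39 = -36.8 m/s.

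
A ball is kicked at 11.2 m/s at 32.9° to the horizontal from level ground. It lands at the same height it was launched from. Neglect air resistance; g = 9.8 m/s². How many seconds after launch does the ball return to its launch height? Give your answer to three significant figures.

1.24 s

Vertical component: v_y = 11.2 sin 32.9° = 6.084 m/s.
For a projectile landing at launch height, time of flight is t = 2 v_y / g = 2 × 6.084 / 9.8 = 1.24 s.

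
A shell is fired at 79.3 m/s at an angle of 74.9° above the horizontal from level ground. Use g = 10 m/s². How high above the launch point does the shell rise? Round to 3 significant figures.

Vertical component of launch velocity: v_y = 79.3 sin 74.9° = 76.56 m/s.
At the highest point the vertical velocity is zero, so v_y² = 2 g h_max.
h_max = (76.56)² / (2 × 10) = 5861 / 20.00 = 293 m.

293 m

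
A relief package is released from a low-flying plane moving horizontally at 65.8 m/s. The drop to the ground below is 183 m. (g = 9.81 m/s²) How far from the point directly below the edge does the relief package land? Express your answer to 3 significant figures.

402 m

Initial vertical velocity is zero, so the fall time comes from h = ½ g t²: t = √(2 × 183 / 9.81) = 6.108 s.
Horizontal motion is uniform at 65.8 m/s, so x = 65.8 × 6.108 = 402 m.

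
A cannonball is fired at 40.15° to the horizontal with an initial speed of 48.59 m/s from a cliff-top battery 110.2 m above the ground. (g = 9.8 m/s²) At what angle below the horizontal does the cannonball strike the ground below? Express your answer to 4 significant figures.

56.47°

v_x = 48.59 cos 40.15° = 37.140 m/s.
At impact |v_y| = √(v_y0² + 2 g h) = √(31.330² + 2×9.8×110.2) = 56.049 m/s.
Angle below horizontal = arctan(|v_y| / v_x) = arctan(56.049 / 37.140) = 56.47°.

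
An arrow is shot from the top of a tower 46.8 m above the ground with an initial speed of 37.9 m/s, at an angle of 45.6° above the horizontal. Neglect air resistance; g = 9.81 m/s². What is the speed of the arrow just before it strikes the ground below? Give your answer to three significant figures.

v_x = 37.9 cos 45.6° = 26.52 m/s is unchanged throughout.
For the vertical component, v_y² = v_y0² + 2 g h = (27.08)² + 2×9.81×46.8 = 1652, so |v_y| = 40.64 m/s.
Impact speed = √(v_x² + v_y²) = √(703.3 + 1652) = 48.5 m/s.

48.5 m/s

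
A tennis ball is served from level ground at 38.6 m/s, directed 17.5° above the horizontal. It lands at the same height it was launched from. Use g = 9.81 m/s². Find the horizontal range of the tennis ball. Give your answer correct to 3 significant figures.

87.1 m

For level ground, R = v₀² sin(2θ) / g.
sin(2 × 17.5°) = sin 35.00° = 0.5736.
R = (38.6)² × 0.5736 / 9.81 = 87.1 m.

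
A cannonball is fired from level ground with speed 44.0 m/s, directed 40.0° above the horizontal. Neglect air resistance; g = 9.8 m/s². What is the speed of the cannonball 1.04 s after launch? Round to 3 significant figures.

v_x = 44.0 cos 40.0° = 33.71 m/s (constant).
v_y(t) = 44.0 sin 40.0° − g t = 28.28 − 9.8 × 1.04 = 18.09 m/s.
Speed = √(v_x² + v_y²) = √(1136 + 327.2) = 38.3 m/s.

38.3 m/s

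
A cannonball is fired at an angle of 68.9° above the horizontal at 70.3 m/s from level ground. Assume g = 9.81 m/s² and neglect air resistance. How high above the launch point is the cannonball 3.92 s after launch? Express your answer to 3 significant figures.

182 m

v_y0 = 70.3 sin 68.9° = 65.59 m/s.
y(t) = v_y0 t − ½ g t² = 65.59×3.92 − 4.905×3.92² = 182 m.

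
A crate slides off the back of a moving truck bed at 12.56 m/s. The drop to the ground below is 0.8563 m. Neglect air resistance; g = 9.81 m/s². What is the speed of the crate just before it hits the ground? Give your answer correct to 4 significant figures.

Fall time: t = √(2 × 0.8563 / 9.81) = 0.41782 s.
At impact: v_x = 12.56 m/s (unchanged), v_y = g t = 9.81 × 0.41782 = 4.0988 m/s.
Speed = √(v_x² + v_y²) = √(157.75 + 16.800) = 13.21 m/s.

13.21 m/s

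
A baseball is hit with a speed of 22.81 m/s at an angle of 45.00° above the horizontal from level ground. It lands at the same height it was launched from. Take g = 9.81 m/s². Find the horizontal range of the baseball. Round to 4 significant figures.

53.04 m

Components: v_x = 22.81 cos 45.00° = 16.129 m/s, v_y = 22.81 sin 45.00° = 16.129 m/s.
Time of flight (same landing height): t = 2 v_y / g = 2 × 16.129 / 9.81 = 3.2883 s.
Range: R = v_x · t = 16.129 × 3.2883 = 53.04 m.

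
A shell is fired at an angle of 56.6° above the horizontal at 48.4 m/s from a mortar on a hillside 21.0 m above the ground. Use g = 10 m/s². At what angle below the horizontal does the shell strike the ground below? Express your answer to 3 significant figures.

59.5°

v_x = 48.4 cos 56.6° = 26.64 m/s.
At impact |v_y| = √(v_y0² + 2 g h) = √(40.41² + 2×10×21.0) = 45.31 m/s.
Angle below horizontal = arctan(|v_y| / v_x) = arctan(45.31 / 26.64) = 59.5°.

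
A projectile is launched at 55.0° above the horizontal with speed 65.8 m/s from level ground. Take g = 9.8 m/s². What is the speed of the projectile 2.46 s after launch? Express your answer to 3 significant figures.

48.1 m/s

v_x = 65.8 cos 55.0° = 37.74 m/s (constant).
v_y(t) = 65.8 sin 55.0° − g t = 53.90 − 9.8 × 2.46 = 29.79 m/s.
Speed = √(v_x² + v_y²) = √(1424 + 887.4) = 48.1 m/s.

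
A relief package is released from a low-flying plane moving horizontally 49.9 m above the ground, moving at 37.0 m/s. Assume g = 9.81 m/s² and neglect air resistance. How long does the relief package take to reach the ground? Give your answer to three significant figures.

The horizontal speed doesn't affect the fall. With v_y0 = 0, h = ½ g t².
t = √(2 × 49.9 / 9.81) = √10.17 = 3.19 s.

3.19 s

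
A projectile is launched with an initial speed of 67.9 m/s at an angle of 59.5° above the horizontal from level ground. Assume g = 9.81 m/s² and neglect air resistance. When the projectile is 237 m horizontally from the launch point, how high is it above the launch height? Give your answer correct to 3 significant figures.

v_x = 67.9 cos 59.5° = 34.46 m/s, v_y0 = 67.9 sin 59.5° = 58.50 m/s.
Time to reach x = 237 m: t = x / v_x = 237 / 34.46 = 6.878 s.
y = v_y0 t − ½ g t² = 58.50×6.878 − 4.905×6.878² = 170 m.

170 m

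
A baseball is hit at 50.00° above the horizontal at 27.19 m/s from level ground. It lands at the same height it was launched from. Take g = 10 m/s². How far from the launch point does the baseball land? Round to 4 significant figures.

72.81 m

Components: v_x = 27.19 cos 50.00° = 17.477 m/s, v_y = 27.19 sin 50.00° = 20.829 m/s.
Time of flight (same landing height): t = 2 v_y / g = 2 × 20.829 / 10 = 4.1658 s.
Range: R = v_x · t = 17.477 × 4.1658 = 72.81 m.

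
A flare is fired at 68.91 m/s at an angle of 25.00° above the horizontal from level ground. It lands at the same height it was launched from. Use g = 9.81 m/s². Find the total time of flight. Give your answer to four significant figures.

5.937 s

Vertical component: v_y = 68.91 sin 25.00° = 29.123 m/s.
For a projectile landing at launch height, time of flight is t = 2 v_y / g = 2 × 29.123 / 9.81 = 5.937 s.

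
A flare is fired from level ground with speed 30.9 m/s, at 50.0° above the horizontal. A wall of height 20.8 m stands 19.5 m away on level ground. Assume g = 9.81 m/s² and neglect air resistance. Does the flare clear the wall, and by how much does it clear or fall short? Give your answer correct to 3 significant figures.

v_x = 30.9 cos 50.0° = 19.86 m/s; v_y0 = 30.9 sin 50.0° = 23.67 m/s.
Time to reach the wall: t = 19.5 / 19.86 = 0.9819 s.
Height at that point: y = 23.67×0.9819 − 4.905×0.9819² = 18.51 m.
That is 20.8 − 18.51 = 2.29 m below the top of the wall, so the flare does not clear it.

No — it falls 2.29 m short of clearing the wall.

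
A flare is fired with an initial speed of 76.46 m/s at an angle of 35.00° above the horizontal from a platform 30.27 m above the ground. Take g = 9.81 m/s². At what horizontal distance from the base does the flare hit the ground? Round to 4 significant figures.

Components: v_x = 76.46 cos 35.00° = 62.632 m/s, v_y = 76.46 sin 35.00° = 43.856 m/s.
Vertical: 0 = 30.27 + 43.856 t − ½(9.81) t² ⇒ 4.905 t² − 43.856 t − 30.27 = 0.
t = [43.856 + √(1923.3 + 593.90)] / 9.810 = 9.5849 s.
Horizontal: R = v_x · t = 62.632 × 9.5849 = 600.3 m.

600.3 m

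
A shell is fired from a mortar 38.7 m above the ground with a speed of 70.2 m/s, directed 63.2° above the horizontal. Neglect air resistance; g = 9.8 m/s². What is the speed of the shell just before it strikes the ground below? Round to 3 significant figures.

v_x = 70.2 cos 63.2° = 31.65 m/s is unchanged throughout.
For the vertical component, v_y² = v_y0² + 2 g h = (62.66)² + 2×9.8×38.7 = 4685, so |v_y| = 68.45 m/s.
Impact speed = √(v_x² + v_y²) = √(1002 + 4685) = 75.4 m/s.

75.4 m/s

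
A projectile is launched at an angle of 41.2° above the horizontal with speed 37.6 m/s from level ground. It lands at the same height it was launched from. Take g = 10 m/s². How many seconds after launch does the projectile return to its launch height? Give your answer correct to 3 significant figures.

4.95 s

Vertical component: v_y = 37.6 sin 41.2° = 24.77 m/s.
For a projectile landing at launch height, time of flight is t = 2 v_y / g = 2 × 24.77 / 10 = 4.95 s.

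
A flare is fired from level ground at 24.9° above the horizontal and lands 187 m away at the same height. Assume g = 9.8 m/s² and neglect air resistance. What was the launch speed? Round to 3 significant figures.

49.0 m/s

On level ground, R = v₀² sin(2θ) / g, so v₀ = √(R g / sin 2θ).
sin(2 × 24.9°) = 0.7638.
v₀ = √(187 × 9.8 / 0.7638) = √2399 = 49.0 m/s.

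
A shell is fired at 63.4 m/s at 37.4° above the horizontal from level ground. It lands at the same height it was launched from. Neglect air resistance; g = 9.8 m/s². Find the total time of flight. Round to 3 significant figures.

7.86 s

Vertical component: v_y = 63.4 sin 37.4° = 38.51 m/s.
For a projectile landing at launch height, time of flight is t = 2 v_y / g = 2 × 38.51 / 9.8 = 7.86 s.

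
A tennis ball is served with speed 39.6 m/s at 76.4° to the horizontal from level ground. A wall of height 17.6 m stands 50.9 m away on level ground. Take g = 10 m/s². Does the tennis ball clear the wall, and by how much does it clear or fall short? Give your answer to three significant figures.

Yes — it clears the wall by 43.4 m.

v_x = 39.6 cos 76.4° = 9.312 m/s; v_y0 = 39.6 sin 76.4° = 38.49 m/s.
Time to reach the wall: t = 50.9 / 9.312 = 5.466 s.
Height at that point: y = 38.49×5.466 − 5.000×5.466² = 61.00 m.
That is 61.00 − 17.6 = 43.4 m above the top of the wall, so the tennis ball clears it.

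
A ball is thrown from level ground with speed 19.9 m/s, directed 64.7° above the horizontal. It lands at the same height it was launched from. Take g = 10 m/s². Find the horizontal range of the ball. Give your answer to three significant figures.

30.6 m

Components: v_x = 19.9 cos 64.7° = 8.504 m/s, v_y = 19.9 sin 64.7° = 17.99 m/s.
Time of flight (same landing height): t = 2 v_y / g = 2 × 17.99 / 10 = 3.598 s.
Range: R = v_x · t = 8.504 × 3.598 = 30.6 m.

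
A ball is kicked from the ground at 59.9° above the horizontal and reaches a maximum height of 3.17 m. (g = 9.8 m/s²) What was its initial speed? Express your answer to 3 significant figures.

At maximum height v_y = 0, so (v₀ sin θ)² = 2 g H.
v₀ sin 59.9° = √(2 × 9.8 × 3.17) = 7.882 m/s.
v₀ = 7.882 / sin 59.9° = 7.882 / 0.8652 = 9.11 m/s.

9.11 m/s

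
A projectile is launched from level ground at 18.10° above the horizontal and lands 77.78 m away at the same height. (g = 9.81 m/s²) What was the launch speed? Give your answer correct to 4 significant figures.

35.94 m/s

On level ground, R = v₀² sin(2θ) / g, so v₀ = √(R g / sin 2θ).
sin(2 × 18.10°) = 0.5906.
v₀ = √(77.78 × 9.81 / 0.5906) = √1291.9 = 35.94 m/s.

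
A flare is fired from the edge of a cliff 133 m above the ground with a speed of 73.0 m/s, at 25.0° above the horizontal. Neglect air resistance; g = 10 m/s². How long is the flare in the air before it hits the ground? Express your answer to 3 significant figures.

9.09 s

Vertical component: v_y = 73.0 sin 25.0° = 30.85 m/s.
Taking up as positive with launch at y = 133 m, landing at y = 0: 0 = 133 + 30.85 t − ½(10) t².
Solving 5.000 t² − 30.85 t − 133 = 0 gives t = [30.85 + √(30.85² + 4·5.000·133)] / 10.00 = 9.09 s.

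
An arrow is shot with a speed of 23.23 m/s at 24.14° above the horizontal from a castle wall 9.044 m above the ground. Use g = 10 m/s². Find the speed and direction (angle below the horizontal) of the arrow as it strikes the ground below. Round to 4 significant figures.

26.84 m/s at 37.84° below the horizontal

v_x = 23.23 cos 24.14° = 21.199 m/s (constant).
|v_y| at impact = √((9.5003)² + 2×10×9.044) = 16.466 m/s.
Speed = √(21.199² + 16.466²) = 26.84 m/s; angle = arctan(16.466/21.199) = 37.84° below horizontal.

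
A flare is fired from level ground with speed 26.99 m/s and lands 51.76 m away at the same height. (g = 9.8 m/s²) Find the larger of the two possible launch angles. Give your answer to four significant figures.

67.93°

Level-ground range: R = v₀² sin(2θ)/g ⇒ sin 2θ = R g / v₀² = 51.76×9.8/26.99² = 0.6963.
2θ = arcsin(0.6963) = 44.131° or 180° − 44.131° = 135.869°.
So θ = 22.07° or θ = 67.93°.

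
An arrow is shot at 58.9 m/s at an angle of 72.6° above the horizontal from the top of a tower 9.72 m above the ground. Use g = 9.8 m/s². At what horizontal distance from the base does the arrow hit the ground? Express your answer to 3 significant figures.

Components: v_x = 58.9 cos 72.6° = 17.61 m/s, v_y = 58.9 sin 72.6° = 56.20 m/s.
Vertical: 0 = 9.72 + 56.20 t − ½(9.8) t² ⇒ 4.900 t² − 56.20 t − 9.72 = 0.
t = [56.20 + √(3158 + 190.5)] / 9.800 = 11.64 s.
Horizontal: R = v_x · t = 17.61 × 11.64 = 205 m.

205 m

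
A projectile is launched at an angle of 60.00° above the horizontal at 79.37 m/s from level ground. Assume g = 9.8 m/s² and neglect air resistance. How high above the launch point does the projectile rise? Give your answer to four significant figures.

Vertical component of launch velocity: v_y = 79.37 sin 60.00° = 68.736 m/s.
At the highest point the vertical velocity is zero, so v_y² = 2 g h_max.
h_max = (68.736)² / (2 × 9.8) = 4724.6 / 19.60 = 241.1 m.

241.1 m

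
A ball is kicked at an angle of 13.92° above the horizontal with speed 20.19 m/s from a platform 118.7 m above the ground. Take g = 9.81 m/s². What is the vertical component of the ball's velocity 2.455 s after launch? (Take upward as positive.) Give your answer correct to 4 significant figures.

-19.23 m/s

Initial vertical component: v_y0 = 20.19 sin 13.92° = 4.8570 m/s.
v_y(t) = v_y0 − g t = 4.8570 − 9.81 × 2.455 = -19.23 m/s.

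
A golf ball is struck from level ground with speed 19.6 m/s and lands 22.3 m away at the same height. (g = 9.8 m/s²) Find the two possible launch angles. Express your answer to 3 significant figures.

17.3° and 72.7°

Level-ground range: R = v₀² sin(2θ)/g ⇒ sin 2θ = R g / v₀² = 22.3×9.8/19.6² = 0.5689.
2θ = arcsin(0.5689) = 34.67° or 180° − 34.67° = 145.33°.
So θ = 17.3° or θ = 72.7°.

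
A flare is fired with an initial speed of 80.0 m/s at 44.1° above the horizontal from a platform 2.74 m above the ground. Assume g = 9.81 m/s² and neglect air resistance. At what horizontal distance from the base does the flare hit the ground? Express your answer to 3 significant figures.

Components: v_x = 80.0 cos 44.1° = 57.45 m/s, v_y = 80.0 sin 44.1° = 55.67 m/s.
Vertical: 0 = 2.74 + 55.67 t − ½(9.81) t² ⇒ 4.905 t² − 55.67 t − 2.74 = 0.
t = [55.67 + √(3099 + 53.76)] / 9.810 = 11.40 s.
Horizontal: R = v_x · t = 57.45 × 11.40 = 655 m.

655 m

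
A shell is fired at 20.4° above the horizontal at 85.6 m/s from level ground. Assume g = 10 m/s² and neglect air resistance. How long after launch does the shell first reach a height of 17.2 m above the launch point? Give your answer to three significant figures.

v_y0 = 85.6 sin 20.4° = 29.84 m/s.
Set y = v_y0 t − ½ g t² = 17.2: 5.000 t² − 29.84 t + 17.2 = 0.
t = [29.84 ± √(890.4 − 344.0)] / 10 = (29.84 ± 23.38) / 10, giving t = 0.646 s or t = 5.32 s.
The shell is on the way up at the first time, so t = 0.646 s.

0.646 s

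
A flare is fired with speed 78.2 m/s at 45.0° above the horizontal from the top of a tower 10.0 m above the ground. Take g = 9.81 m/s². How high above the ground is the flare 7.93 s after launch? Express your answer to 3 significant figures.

v_y0 = 78.2 sin 45.0° = 55.30 m/s.
y(t) = 10.0 + v_y0 t − ½ g t² = 10.0 + 55.30×7.93 − ½×9.81×7.93² = 140 m.

140 m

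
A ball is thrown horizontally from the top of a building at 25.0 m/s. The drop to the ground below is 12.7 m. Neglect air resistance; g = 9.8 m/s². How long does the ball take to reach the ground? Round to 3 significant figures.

1.61 s

The horizontal speed doesn't affect the fall. With v_y0 = 0, h = ½ g t².
t = √(2 × 12.7 / 9.8) = √2.592 = 1.61 s.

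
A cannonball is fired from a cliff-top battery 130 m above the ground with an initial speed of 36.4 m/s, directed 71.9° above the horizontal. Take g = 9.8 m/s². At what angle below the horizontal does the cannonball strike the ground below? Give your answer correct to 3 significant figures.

v_x = 36.4 cos 71.9° = 11.31 m/s.
At impact |v_y| = √(v_y0² + 2 g h) = √(34.60² + 2×9.8×130) = 61.20 m/s.
Angle below horizontal = arctan(|v_y| / v_x) = arctan(61.20 / 11.31) = 79.5°.

79.5°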